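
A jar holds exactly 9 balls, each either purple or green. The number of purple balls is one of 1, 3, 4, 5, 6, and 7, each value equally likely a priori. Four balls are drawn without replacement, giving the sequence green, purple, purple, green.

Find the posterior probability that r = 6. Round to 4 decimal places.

0.1948

Compute the likelihood of the observed sequence for each case: P(data | r = 1) = (8/9)(1/8)(0/7) = 0; P(data | r = 3) = (6/9)(3/8)(2/7)(5/6) = 5/84; P(data | r = 4) = (5/9)(4/8)(3/7)(4/6) = 5/63; P(data | r = 5) = (4/9)(5/8)(4/7)(3/6) = 5/63; P(data | r = 6) = (3/9)(6/8)(5/7)(2/6) = 5/84; P(data | r = 7) = (2/9)(7/8)(6/7)(1/6) = 1/36.
Weighting by the prior gives 1/6 · 0 = 0, 1/6 · 5/84 = 5/504, 1/6 · 5/63 = 5/378, 1/6 · 5/63 = 5/378, 1/6 · 5/84 = 5/504, 1/6 · 1/36 = 1/216; summing to 11/216.
So P(r = 6 | data) = (5/504) / (11/216) = 15/77.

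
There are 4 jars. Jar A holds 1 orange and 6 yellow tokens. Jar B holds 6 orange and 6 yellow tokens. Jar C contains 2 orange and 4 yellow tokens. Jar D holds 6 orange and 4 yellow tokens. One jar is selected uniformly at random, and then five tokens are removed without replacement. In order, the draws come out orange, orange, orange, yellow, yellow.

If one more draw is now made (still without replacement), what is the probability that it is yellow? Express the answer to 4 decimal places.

0.4759

The likelihood of the observed sequence under each hypothesis: P(data | jar A) = (1/7)(0/6) = 0; P(data | jar B) = (6/12)(5/11)(4/10)(6/9)(5/8) = 0.037879; P(data | jar C) = (2/6)(1/5)(0/4) = 0; P(data | jar D) = (6/10)(5/9)(4/8)(4/7)(3/6) = 0.047619.
Multiplying each by its prior: 1/4 · 0 = 0, 1/4 · 0.037879 = 0.0094697, 1/4 · 0 = 0, 1/4 · 0.047619 = 0.011905; summing to 0.021374.
The posterior is then P(jar A | data) = 0, P(jar B | data) = 0.44304, P(jar C | data) = 0, P(jar D | data) = 0.55696.
So P(yellow next | data) = Σ P(yellow next | H) P(H | data) = (4/7)(0.44304) + (2/5)(0.55696) = 0.47595.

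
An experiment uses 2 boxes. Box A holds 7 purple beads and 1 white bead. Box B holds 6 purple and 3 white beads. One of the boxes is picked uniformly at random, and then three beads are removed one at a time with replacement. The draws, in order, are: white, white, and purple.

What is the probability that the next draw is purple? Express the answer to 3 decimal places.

0.699

Compute the likelihood of the observed sequence for each case: P(data | box A) = (1/8)(1/8)(7/8) = 0.013672; P(data | box B) = (3/9)(3/9)(6/9) = 0.074074.
Multiplying each by its prior: 1/2 · 0.013672 = 0.0068359, 1/2 · 0.074074 = 0.037037; these sum to 0.043873.
Dividing through by the total gives posterior P(box A | data) = 0.15581, P(box B | data) = 0.84419.
Averaging over the posterior, P(purple next | data) = (7/8)(0.15581) + (2/3)(0.84419) = 0.69913.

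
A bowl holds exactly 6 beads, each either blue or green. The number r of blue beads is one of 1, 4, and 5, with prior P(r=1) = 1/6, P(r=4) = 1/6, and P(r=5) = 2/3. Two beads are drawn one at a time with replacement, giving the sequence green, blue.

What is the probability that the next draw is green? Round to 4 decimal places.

0.3081

Under each hypothesis, the probability of the observed sequence is: P(data | r = 1) = (5/6)(1/6) = 5/36; P(data | r = 4) = (2/6)(4/6) = 2/9; P(data | r = 5) = (1/6)(5/6) = 5/36.
Multiplying each by its prior: 1/6 · 5/36 = 5/216, 1/6 · 2/9 = 1/27, 2/3 · 5/36 = 5/54; these sum to 11/72.
Normalising, the posterior is P(r = 1 | data) = 5/33, P(r = 4 | data) = 8/33, P(r = 5 | data) = 20/33.
The predictive probability is P(green next | data) = (5/6)(5/33) + (1/3)(8/33) + (1/6)(20/33) = 61/198.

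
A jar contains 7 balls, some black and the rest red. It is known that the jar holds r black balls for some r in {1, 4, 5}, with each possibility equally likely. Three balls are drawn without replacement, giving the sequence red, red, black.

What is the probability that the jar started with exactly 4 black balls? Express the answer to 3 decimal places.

Compute the likelihood of the observed sequence for each case: P(data | r = 1) = (6/7)(5/6)(1/5) = 1/7; P(data | r = 4) = (3/7)(2/6)(4/5) = 4/35; P(data | r = 5) = (2/7)(1/6)(5/5) = 1/21.
The prior-weighted likelihoods are 1/3 · 1/7 = 1/21, 1/3 · 4/35 = 4/105, 1/3 · 1/21 = 1/63; summing to 32/315.
Hence P(r = 4 | data) = (4/105) / (32/315) = 3/8.

0.375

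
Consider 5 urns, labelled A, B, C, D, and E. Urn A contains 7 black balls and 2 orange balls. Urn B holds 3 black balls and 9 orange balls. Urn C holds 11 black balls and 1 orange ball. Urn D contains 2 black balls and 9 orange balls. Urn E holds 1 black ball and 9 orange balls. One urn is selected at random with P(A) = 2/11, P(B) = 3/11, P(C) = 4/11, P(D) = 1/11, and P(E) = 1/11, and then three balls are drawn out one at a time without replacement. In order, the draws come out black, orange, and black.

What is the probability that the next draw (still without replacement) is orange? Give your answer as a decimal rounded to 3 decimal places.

0.226

Under each hypothesis, the probability of the observed sequence is: P(data | urn A) = (7/9)(2/8)(6/7) = 0.16667; P(data | urn B) = (3/12)(9/11)(2/10) = 0.040909; P(data | urn C) = (11/12)(1/11)(10/10) = 0.083333; P(data | urn D) = (2/11)(9/10)(1/9) = 0.018182; P(data | urn E) = (1/10)(9/9)(0/8) = 0.
Multiplying each by its prior: 2/11 · 0.16667 = 0.030303, 3/11 · 0.040909 = 0.011157, 4/11 · 0.083333 = 0.030303, 1/11 · 0.018182 = 0.0016529, 1/11 · 0 = 0; these sum to 0.073416.
The posterior is then P(urn A | data) = 0.41276, P(urn B | data) = 0.15197, P(urn C | data) = 0.41276, P(urn D | data) = 0.022514, P(urn E | data) = 0.
Averaging over the posterior, P(orange next | data) = (1/6)(0.41276) + (8/9)(0.15197) + (0)(0.41276) + (1)(0.022514) = 0.22639.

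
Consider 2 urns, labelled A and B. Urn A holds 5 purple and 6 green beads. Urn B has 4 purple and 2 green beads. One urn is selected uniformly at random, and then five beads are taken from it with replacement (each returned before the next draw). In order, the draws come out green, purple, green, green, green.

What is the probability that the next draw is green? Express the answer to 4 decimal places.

The likelihood of the observed sequence under each hypothesis: P(data | urn A) = (6/11)(5/11)(6/11)(6/11)(6/11) = 0.040236; P(data | urn B) = (2/6)(4/6)(2/6)(2/6)(2/6) = 0.0082305.
Weighting by the prior gives 1/2 · 0.040236 = 0.020118, 1/2 · 0.0082305 = 0.0041152; with total 0.024233.
Normalising, the posterior is P(urn A | data) = 0.83018, P(urn B | data) = 0.16982.
So P(green next | data) = Σ P(green next | H) P(H | data) = (6/11)(0.83018) + (1/3)(0.16982) = 0.50943.

0.5094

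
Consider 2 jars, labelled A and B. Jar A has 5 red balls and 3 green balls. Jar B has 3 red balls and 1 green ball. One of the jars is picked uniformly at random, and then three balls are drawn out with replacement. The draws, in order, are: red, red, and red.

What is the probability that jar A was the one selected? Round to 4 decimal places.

0.3666

Under each hypothesis, the probability of the observed sequence is: P(data | jar A) = (5/8)(5/8)(5/8) = 0.24414; P(data | jar B) = (3/4)(3/4)(3/4) = 0.42188.
Multiplying each by its prior: 1/2 · 0.24414 = 0.12207, 1/2 · 0.42188 = 0.21094; summing to 0.33301.
Therefore the posterior P(jar A | data) = (0.12207) / (0.33301) = 0.36657.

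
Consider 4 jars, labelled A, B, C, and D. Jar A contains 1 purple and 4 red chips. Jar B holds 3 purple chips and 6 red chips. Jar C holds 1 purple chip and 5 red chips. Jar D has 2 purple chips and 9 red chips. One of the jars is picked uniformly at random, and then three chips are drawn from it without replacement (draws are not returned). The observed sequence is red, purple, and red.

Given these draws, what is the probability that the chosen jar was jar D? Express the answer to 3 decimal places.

0.211

Compute the likelihood of the observed sequence for each case: P(data | jar A) = (4/5)(1/4)(3/3) = 0.2; P(data | jar B) = (6/9)(3/8)(5/7) = 0.17857; P(data | jar C) = (5/6)(1/5)(4/4) = 0.16667; P(data | jar D) = (9/11)(2/10)(8/9) = 0.14545.
Multiplying each by its prior: 1/4 · 0.2 = 0.05, 1/4 · 0.17857 = 0.044643, 1/4 · 0.16667 = 0.041667, 1/4 · 0.14545 = 0.036364; with total 0.17267.
Hence P(jar D | data) = (0.036364) / (0.17267) = 0.21059.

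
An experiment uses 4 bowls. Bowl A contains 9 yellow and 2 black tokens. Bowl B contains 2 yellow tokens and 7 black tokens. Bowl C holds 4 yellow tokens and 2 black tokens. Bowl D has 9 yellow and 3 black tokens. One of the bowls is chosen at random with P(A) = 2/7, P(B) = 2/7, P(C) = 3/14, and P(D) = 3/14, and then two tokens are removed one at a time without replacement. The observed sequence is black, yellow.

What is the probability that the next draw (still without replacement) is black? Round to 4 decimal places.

0.3732

Under each hypothesis, the probability of the observed sequence is: P(data | bowl A) = (2/11)(9/10) = 9/55; P(data | bowl B) = (7/9)(2/8) = 7/36; P(data | bowl C) = (2/6)(4/5) = 4/15; P(data | bowl D) = (3/12)(9/11) = 9/44.
The prior-weighted likelihoods are 2/7 · 9/55 = 18/385, 2/7 · 7/36 = 1/18, 3/14 · 4/15 = 2/35, 3/14 · 9/44 = 27/616; with total 161/792.
Normalising, the posterior is P(bowl A | data) = 0.22999, P(bowl B | data) = 0.27329, P(bowl C | data) = 0.2811, P(bowl D | data) = 0.21562.
Averaging over the posterior, P(black next | data) = (1/9)(0.22999) + (6/7)(0.27329) + (1/4)(0.2811) + (1/5)(0.21562) = 0.3732.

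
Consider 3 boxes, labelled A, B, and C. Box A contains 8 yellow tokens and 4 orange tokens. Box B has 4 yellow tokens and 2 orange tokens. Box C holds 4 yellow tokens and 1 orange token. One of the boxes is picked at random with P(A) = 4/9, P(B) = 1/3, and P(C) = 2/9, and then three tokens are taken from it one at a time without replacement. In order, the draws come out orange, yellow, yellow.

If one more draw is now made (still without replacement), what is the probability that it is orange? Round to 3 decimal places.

0.254

The likelihood of the observed sequence under each hypothesis: P(data | box A) = (4/12)(8/11)(7/10) = 0.1697; P(data | box B) = (2/6)(4/5)(3/4) = 0.2; P(data | box C) = (1/5)(4/4)(3/3) = 0.2.
The prior-weighted likelihoods are 4/9 · 0.1697 = 0.075421, 1/3 · 0.2 = 0.066667, 2/9 · 0.2 = 0.044444; with total 0.18653.
Dividing through by the total gives posterior P(box A | data) = 0.40433, P(box B | data) = 0.3574, P(box C | data) = 0.23827.
So P(orange next | data) = Σ P(orange next | H) P(H | data) = (1/3)(0.40433) + (1/3)(0.3574) + (0)(0.23827) = 0.25391.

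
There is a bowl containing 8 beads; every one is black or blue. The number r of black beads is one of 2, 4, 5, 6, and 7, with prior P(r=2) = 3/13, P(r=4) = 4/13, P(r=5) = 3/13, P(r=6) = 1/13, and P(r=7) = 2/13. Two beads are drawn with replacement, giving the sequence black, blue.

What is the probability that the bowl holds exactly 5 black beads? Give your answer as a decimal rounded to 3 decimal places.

0.263

For each hypothesis, P(data | H) works out to: P(data | r = 2) = (2/8)(6/8) = 3/16; P(data | r = 4) = (4/8)(4/8) = 1/4; P(data | r = 5) = (5/8)(3/8) = 15/64; P(data | r = 6) = (6/8)(2/8) = 3/16; P(data | r = 7) = (7/8)(1/8) = 7/64.
Multiplying each by its prior: 3/13 · 3/16 = 9/208, 4/13 · 1/4 = 1/13, 3/13 · 15/64 = 45/832, 1/13 · 3/16 = 3/208, 2/13 · 7/64 = 7/416; summing to 171/832.
By Bayes' rule, P(r = 5 | data) = (45/832) / (171/832) = 5/19.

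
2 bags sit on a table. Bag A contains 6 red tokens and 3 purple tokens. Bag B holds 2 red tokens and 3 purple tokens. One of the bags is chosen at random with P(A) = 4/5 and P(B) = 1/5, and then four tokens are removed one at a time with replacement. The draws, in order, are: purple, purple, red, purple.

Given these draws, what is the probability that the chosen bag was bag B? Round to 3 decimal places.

0.467

For each hypothesis, P(data | H) works out to: P(data | bag A) = (3/9)(3/9)(6/9)(3/9) = 0.024691; P(data | bag B) = (3/5)(3/5)(2/5)(3/5) = 0.0864.
Weighting by the prior gives 4/5 · 0.024691 = 0.019753, 1/5 · 0.0864 = 0.01728; with total 0.037033.
So P(bag B | data) = (0.01728) / (0.037033) = 0.46661.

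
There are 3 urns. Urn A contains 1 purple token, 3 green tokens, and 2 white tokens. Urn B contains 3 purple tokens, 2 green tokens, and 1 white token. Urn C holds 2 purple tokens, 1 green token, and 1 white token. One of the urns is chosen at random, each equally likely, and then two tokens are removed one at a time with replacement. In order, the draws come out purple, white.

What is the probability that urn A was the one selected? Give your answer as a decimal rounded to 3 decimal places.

For each hypothesis, P(data | H) works out to: P(data | urn A) = (1/6)(2/6) = 1/18; P(data | urn B) = (3/6)(1/6) = 1/12; P(data | urn C) = (2/4)(1/4) = 1/8.
The prior-weighted likelihoods are 1/3 · 1/18 = 1/54, 1/3 · 1/12 = 1/36, 1/3 · 1/8 = 1/24; summing to 19/216.
So P(urn A | data) = (1/54) / (19/216) = 4/19.

0.211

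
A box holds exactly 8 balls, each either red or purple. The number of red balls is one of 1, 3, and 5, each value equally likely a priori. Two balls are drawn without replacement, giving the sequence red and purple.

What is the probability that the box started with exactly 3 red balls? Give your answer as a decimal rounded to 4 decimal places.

For each hypothesis, P(data | H) works out to: P(data | r = 1) = (1/8)(7/7) = 1/8; P(data | r = 3) = (3/8)(5/7) = 15/56; P(data | r = 5) = (5/8)(3/7) = 15/56.
Weighting by the prior gives 1/3 · 1/8 = 1/24, 1/3 · 15/56 = 5/56, 1/3 · 15/56 = 5/56; summing to 37/168.
By Bayes' rule, P(r = 3 | data) = (5/56) / (37/168) = 15/37.

0.4054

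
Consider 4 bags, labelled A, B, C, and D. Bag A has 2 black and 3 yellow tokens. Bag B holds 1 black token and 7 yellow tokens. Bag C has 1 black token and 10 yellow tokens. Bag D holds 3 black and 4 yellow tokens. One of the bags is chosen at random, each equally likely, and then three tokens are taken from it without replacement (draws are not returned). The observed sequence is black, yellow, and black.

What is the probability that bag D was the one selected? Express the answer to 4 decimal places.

The likelihood of the observed sequence under each hypothesis: P(data | bag A) = (2/5)(3/4)(1/3) = 1/10; P(data | bag B) = (1/8)(7/7)(0/6) = 0; P(data | bag C) = (1/11)(10/10)(0/9) = 0; P(data | bag D) = (3/7)(4/6)(2/5) = 4/35.
Weighting by the prior gives 1/4 · 1/10 = 1/40, 1/4 · 0 = 0, 1/4 · 0 = 0, 1/4 · 4/35 = 1/35; summing to 3/56.
Therefore the posterior P(bag D | data) = (1/35) / (3/56) = 8/15.

0.5333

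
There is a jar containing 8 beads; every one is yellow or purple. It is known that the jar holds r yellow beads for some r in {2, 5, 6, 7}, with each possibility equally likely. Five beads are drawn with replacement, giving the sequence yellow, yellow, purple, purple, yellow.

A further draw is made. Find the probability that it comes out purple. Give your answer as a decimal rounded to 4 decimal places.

Compute the likelihood of the observed sequence for each case: P(data | r = 2) = (2/8)(2/8)(6/8)(6/8)(2/8) = 0.0087891; P(data | r = 5) = (5/8)(5/8)(3/8)(3/8)(5/8) = 0.034332; P(data | r = 6) = (6/8)(6/8)(2/8)(2/8)(6/8) = 0.026367; P(data | r = 7) = (7/8)(7/8)(1/8)(1/8)(7/8) = 0.010468.
The prior-weighted likelihoods are 1/4 · 0.0087891 = 0.0021973, 1/4 · 0.034332 = 0.0085831, 1/4 · 0.026367 = 0.0065918, 1/4 · 0.010468 = 0.0026169; with total 0.019989.
Normalising, the posterior is P(r = 2 | data) = 0.10992, P(r = 5 | data) = 0.42939, P(r = 6 | data) = 0.32977, P(r = 7 | data) = 0.13092.
The predictive probability is P(purple next | data) = (3/4)(0.10992) + (3/8)(0.42939) + (1/4)(0.32977) + (1/8)(0.13092) = 0.34227.

0.3423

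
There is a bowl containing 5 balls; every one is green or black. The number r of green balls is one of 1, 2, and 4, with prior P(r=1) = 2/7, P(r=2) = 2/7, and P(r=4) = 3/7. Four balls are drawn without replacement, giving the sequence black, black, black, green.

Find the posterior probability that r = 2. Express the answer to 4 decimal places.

0.3333

Under each hypothesis, the probability of the observed sequence is: P(data | r = 1) = (4/5)(3/4)(2/3)(1/2) = 1/5; P(data | r = 2) = (3/5)(2/4)(1/3)(2/2) = 1/10; P(data | r = 4) = (1/5)(0/4) = 0.
Multiplying each by its prior: 2/7 · 1/5 = 2/35, 2/7 · 1/10 = 1/35, 3/7 · 0 = 0; these sum to 3/35.
By Bayes' rule, P(r = 2 | data) = (1/35) / (3/35) = 1/3.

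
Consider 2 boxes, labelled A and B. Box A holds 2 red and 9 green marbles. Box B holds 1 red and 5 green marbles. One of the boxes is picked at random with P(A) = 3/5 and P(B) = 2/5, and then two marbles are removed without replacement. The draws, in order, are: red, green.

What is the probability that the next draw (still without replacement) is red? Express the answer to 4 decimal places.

For each hypothesis, P(data | H) works out to: P(data | box A) = (2/11)(9/10) = 9/55; P(data | box B) = (1/6)(5/5) = 1/6.
Weighting by the prior gives 3/5 · 9/55 = 27/275, 2/5 · 1/6 = 1/15; with total 136/825.
Normalising, the posterior is P(box A | data) = 81/136, P(box B | data) = 55/136.
So P(red next | data) = Σ P(red next | H) P(H | data) = (1/9)(81/136) + (0)(55/136) = 9/136.

0.0662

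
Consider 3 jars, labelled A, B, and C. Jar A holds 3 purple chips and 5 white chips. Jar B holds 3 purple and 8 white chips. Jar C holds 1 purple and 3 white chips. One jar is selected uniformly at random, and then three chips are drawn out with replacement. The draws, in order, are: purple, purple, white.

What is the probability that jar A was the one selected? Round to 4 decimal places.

Compute the likelihood of the observed sequence for each case: P(data | jar A) = (3/8)(3/8)(5/8) = 0.087891; P(data | jar B) = (3/11)(3/11)(8/11) = 0.054095; P(data | jar C) = (1/4)(1/4)(3/4) = 0.046875.
Multiplying each by its prior: 1/3 · 0.087891 = 0.029297, 1/3 · 0.054095 = 0.018032, 1/3 · 0.046875 = 0.015625; these sum to 0.062953.
Hence P(jar A | data) = (0.029297) / (0.062953) = 0.46537.

0.4654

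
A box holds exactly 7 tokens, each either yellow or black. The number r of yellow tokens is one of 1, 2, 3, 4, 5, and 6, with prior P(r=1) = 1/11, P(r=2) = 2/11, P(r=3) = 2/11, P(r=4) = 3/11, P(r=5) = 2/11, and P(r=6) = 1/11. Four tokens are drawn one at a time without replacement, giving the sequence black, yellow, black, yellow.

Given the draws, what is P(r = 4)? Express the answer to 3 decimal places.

0.415

The likelihood of the observed sequence under each hypothesis: P(data | r = 1) = (6/7)(1/6)(5/5)(0/4) = 0; P(data | r = 2) = (5/7)(2/6)(4/5)(1/4) = 1/21; P(data | r = 3) = (4/7)(3/6)(3/5)(2/4) = 3/35; P(data | r = 4) = (3/7)(4/6)(2/5)(3/4) = 3/35; P(data | r = 5) = (2/7)(5/6)(1/5)(4/4) = 1/21; P(data | r = 6) = (1/7)(6/6)(0/5) = 0.
Weighting by the prior gives 1/11 · 0 = 0, 2/11 · 1/21 = 2/231, 2/11 · 3/35 = 6/385, 3/11 · 3/35 = 9/385, 2/11 · 1/21 = 2/231, 1/11 · 0 = 0; summing to 13/231.
Hence P(r = 4 | data) = (9/385) / (13/231) = 27/65.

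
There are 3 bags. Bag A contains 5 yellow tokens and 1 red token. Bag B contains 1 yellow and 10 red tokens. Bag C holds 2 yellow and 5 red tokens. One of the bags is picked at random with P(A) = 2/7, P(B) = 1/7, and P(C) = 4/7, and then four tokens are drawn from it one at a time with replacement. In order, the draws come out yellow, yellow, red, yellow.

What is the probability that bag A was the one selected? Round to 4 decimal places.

0.7413

For each hypothesis, P(data | H) works out to: P(data | bag A) = (5/6)(5/6)(1/6)(5/6) = 0.096451; P(data | bag B) = (1/11)(1/11)(10/11)(1/11) = 0.00068301; P(data | bag C) = (2/7)(2/7)(5/7)(2/7) = 0.01666.
The prior-weighted likelihoods are 2/7 · 0.096451 = 0.027557, 1/7 · 0.00068301 = 9.7573e-05, 4/7 · 0.01666 = 0.0095198; with total 0.037175.
By Bayes' rule, P(bag A | data) = (0.027557) / (0.037175) = 0.74129.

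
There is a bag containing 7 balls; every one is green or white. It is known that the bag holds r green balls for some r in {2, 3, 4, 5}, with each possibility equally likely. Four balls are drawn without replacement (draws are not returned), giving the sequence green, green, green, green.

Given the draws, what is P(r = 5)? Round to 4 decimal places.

The likelihood of the observed sequence under each hypothesis: P(data | r = 2) = (2/7)(1/6)(0/5) = 0; P(data | r = 3) = (3/7)(2/6)(1/5)(0/4) = 0; P(data | r = 4) = (4/7)(3/6)(2/5)(1/4) = 1/35; P(data | r = 5) = (5/7)(4/6)(3/5)(2/4) = 1/7.
Multiplying each by its prior: 1/4 · 0 = 0, 1/4 · 0 = 0, 1/4 · 1/35 = 1/140, 1/4 · 1/7 = 1/28; summing to 3/70.
So P(r = 5 | data) = (1/28) / (3/70) = 5/6.

0.8333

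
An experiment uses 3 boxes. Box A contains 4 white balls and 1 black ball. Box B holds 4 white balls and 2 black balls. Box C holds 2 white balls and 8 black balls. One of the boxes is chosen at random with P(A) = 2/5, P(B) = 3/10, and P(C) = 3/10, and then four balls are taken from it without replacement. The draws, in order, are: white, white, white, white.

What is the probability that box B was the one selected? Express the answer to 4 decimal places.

Under each hypothesis, the probability of the observed sequence is: P(data | box A) = (4/5)(3/4)(2/3)(1/2) = 1/5; P(data | box B) = (4/6)(3/5)(2/4)(1/3) = 1/15; P(data | box C) = (2/10)(1/9)(0/8) = 0.
The prior-weighted likelihoods are 2/5 · 1/5 = 2/25, 3/10 · 1/15 = 1/50, 3/10 · 0 = 0; summing to 1/10.
Therefore the posterior P(box B | data) = (1/50) / (1/10) = 1/5.

0.2000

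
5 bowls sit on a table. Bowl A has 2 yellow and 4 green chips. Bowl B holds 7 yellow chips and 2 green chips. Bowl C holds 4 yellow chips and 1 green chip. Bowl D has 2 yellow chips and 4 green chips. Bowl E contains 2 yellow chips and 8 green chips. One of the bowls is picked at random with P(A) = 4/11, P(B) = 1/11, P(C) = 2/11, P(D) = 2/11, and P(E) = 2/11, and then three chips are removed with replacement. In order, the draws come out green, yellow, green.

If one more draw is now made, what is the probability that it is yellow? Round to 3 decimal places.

The likelihood of the observed sequence under each hypothesis: P(data | bowl A) = (4/6)(2/6)(4/6) = 0.14815; P(data | bowl B) = (2/9)(7/9)(2/9) = 0.038409; P(data | bowl C) = (1/5)(4/5)(1/5) = 0.032; P(data | bowl D) = (4/6)(2/6)(4/6) = 0.14815; P(data | bowl E) = (8/10)(2/10)(8/10) = 0.128.
The prior-weighted likelihoods are 4/11 · 0.14815 = 0.053872, 1/11 · 0.038409 = 0.0034917, 2/11 · 0.032 = 0.0058182, 2/11 · 0.14815 = 0.026936, 2/11 · 0.128 = 0.023273; summing to 0.11339.
Normalising, the posterior is P(bowl A | data) = 0.4751, P(bowl B | data) = 0.030794, P(bowl C | data) = 0.051311, P(bowl D | data) = 0.23755, P(bowl E | data) = 0.20524.
The predictive probability is P(yellow next | data) = (1/3)(0.4751) + (7/9)(0.030794) + (4/5)(0.051311) + (1/3)(0.23755) + (1/5)(0.20524) = 0.3436.

0.344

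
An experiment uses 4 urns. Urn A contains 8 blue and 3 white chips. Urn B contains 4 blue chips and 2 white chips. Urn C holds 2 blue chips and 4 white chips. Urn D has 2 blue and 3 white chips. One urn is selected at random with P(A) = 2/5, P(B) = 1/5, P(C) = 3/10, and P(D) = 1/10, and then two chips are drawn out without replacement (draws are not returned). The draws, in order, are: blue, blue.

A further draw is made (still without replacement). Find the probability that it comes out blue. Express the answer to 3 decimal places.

The likelihood of the observed sequence under each hypothesis: P(data | urn A) = (8/11)(7/10) = 28/55; P(data | urn B) = (4/6)(3/5) = 2/5; P(data | urn C) = (2/6)(1/5) = 1/15; P(data | urn D) = (2/5)(1/4) = 1/10.
The prior-weighted likelihoods are 2/5 · 28/55 = 56/275, 1/5 · 2/5 = 2/25, 3/10 · 1/15 = 1/50, 1/10 · 1/10 = 1/100; summing to 69/220.
Dividing through by the total gives posterior P(urn A | data) = 224/345, P(urn B | data) = 88/345, P(urn C | data) = 22/345, P(urn D | data) = 11/345.
The predictive probability is P(blue next | data) = (2/3)(224/345) + (1/2)(88/345) + (0)(22/345) + (0)(11/345) = 116/207.

0.560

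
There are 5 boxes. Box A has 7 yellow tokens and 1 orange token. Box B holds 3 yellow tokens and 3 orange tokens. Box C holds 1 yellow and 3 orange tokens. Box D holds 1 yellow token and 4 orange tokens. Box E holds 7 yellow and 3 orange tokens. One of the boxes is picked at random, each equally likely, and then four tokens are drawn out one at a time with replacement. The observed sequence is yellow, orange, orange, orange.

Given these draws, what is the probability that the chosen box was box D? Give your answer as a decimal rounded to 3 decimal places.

0.352

For each hypothesis, P(data | H) works out to: P(data | box A) = (7/8)(1/8)(1/8)(1/8) = 0.001709; P(data | box B) = (3/6)(3/6)(3/6)(3/6) = 0.0625; P(data | box C) = (1/4)(3/4)(3/4)(3/4) = 0.10547; P(data | box D) = (1/5)(4/5)(4/5)(4/5) = 0.1024; P(data | box E) = (7/10)(3/10)(3/10)(3/10) = 0.0189.
Multiplying each by its prior: 1/5 · 0.001709 = 0.0003418, 1/5 · 0.0625 = 0.0125, 1/5 · 0.10547 = 0.021094, 1/5 · 0.1024 = 0.02048, 1/5 · 0.0189 = 0.00378; these sum to 0.058196.
Therefore the posterior P(box D | data) = (0.02048) / (0.058196) = 0.35192.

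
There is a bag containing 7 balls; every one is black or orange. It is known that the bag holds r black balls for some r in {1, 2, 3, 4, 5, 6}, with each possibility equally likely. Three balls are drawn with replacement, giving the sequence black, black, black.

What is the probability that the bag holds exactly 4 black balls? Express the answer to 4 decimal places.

0.1451

Compute the likelihood of the observed sequence for each case: P(data | r = 1) = (1/7)(1/7)(1/7) = 0.0029155; P(data | r = 2) = (2/7)(2/7)(2/7) = 0.023324; P(data | r = 3) = (3/7)(3/7)(3/7) = 0.078717; P(data | r = 4) = (4/7)(4/7)(4/7) = 0.18659; P(data | r = 5) = (5/7)(5/7)(5/7) = 0.36443; P(data | r = 6) = (6/7)(6/7)(6/7) = 0.62974.
The prior-weighted likelihoods are 1/6 · 0.0029155 = 0.00048591, 1/6 · 0.023324 = 0.0038873, 1/6 · 0.078717 = 0.01312, 1/6 · 0.18659 = 0.031098, 1/6 · 0.36443 = 0.060739, 1/6 · 0.62974 = 0.10496; with total 0.21429.
Hence P(r = 4 | data) = (0.031098) / (0.21429) = 0.14512.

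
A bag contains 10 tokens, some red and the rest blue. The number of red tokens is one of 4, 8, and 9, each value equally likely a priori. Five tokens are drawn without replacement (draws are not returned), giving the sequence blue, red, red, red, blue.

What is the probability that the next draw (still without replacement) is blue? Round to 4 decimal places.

Under each hypothesis, the probability of the observed sequence is: P(data | r = 4) = (6/10)(4/9)(3/8)(2/7)(5/6) = 0.02381; P(data | r = 8) = (2/10)(8/9)(7/8)(6/7)(1/6) = 0.022222; P(data | r = 9) = (1/10)(9/9)(8/8)(7/7)(0/6) = 0.
Weighting by the prior gives 1/3 · 0.02381 = 0.0079365, 1/3 · 0.022222 = 0.0074074, 1/3 · 0 = 0; these sum to 0.015344.
Normalising, the posterior is P(r = 4 | data) = 0.51724, P(r = 8 | data) = 0.48276, P(r = 9 | data) = 0.
The predictive probability is P(blue next | data) = (4/5)(0.51724) + (0)(0.48276) = 0.41379.

0.4138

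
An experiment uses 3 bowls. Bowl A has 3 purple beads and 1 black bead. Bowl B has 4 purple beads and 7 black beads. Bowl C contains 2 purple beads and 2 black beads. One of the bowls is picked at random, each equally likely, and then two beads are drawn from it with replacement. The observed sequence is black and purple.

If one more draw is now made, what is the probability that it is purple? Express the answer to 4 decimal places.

For each hypothesis, P(data | H) works out to: P(data | bowl A) = (1/4)(3/4) = 0.1875; P(data | bowl B) = (7/11)(4/11) = 0.2314; P(data | bowl C) = (2/4)(2/4) = 0.25.
Multiplying each by its prior: 1/3 · 0.1875 = 0.0625, 1/3 · 0.2314 = 0.077135, 1/3 · 0.25 = 0.083333; with total 0.22297.
The posterior is then P(bowl A | data) = 0.28031, P(bowl B | data) = 0.34595, P(bowl C | data) = 0.37375.
Averaging over the posterior, P(purple next | data) = (3/4)(0.28031) + (4/11)(0.34595) + (1/2)(0.37375) = 0.5229.

0.5229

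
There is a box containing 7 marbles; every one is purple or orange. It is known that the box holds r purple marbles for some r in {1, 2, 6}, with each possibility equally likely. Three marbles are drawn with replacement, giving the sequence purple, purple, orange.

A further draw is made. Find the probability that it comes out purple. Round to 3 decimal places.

Under each hypothesis, the probability of the observed sequence is: P(data | r = 1) = (1/7)(1/7)(6/7) = 0.017493; P(data | r = 2) = (2/7)(2/7)(5/7) = 0.058309; P(data | r = 6) = (6/7)(6/7)(1/7) = 0.10496.
Multiplying each by its prior: 1/3 · 0.017493 = 0.0058309, 1/3 · 0.058309 = 0.019436, 1/3 · 0.10496 = 0.034985; summing to 0.060253.
Normalising, the posterior is P(r = 1 | data) = 0.096774, P(r = 2 | data) = 0.32258, P(r = 6 | data) = 0.58065.
Averaging over the posterior, P(purple next | data) = (1/7)(0.096774) + (2/7)(0.32258) + (6/7)(0.58065) = 0.60369.

0.604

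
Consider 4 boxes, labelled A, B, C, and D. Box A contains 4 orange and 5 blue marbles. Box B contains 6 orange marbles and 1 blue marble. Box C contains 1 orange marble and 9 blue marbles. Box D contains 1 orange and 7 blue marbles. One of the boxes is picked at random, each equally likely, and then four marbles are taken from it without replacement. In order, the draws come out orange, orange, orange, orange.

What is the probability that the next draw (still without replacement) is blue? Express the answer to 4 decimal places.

The likelihood of the observed sequence under each hypothesis: P(data | box A) = (4/9)(3/8)(2/7)(1/6) = 1/126; P(data | box B) = (6/7)(5/6)(4/5)(3/4) = 3/7; P(data | box C) = (1/10)(0/9) = 0; P(data | box D) = (1/8)(0/7) = 0.
Weighting by the prior gives 1/4 · 1/126 = 1/504, 1/4 · 3/7 = 3/28, 1/4 · 0 = 0, 1/4 · 0 = 0; with total 55/504.
Normalising, the posterior is P(box A | data) = 1/55, P(box B | data) = 54/55, P(box C | data) = 0, P(box D | data) = 0.
The predictive probability is P(blue next | data) = (1)(1/55) + (1/3)(54/55) = 19/55.

0.3455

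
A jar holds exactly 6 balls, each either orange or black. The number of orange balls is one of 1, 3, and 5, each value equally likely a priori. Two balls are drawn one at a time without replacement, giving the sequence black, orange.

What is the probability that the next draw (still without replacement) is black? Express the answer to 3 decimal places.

0.500

For each hypothesis, P(data | H) works out to: P(data | r = 1) = (5/6)(1/5) = 1/6; P(data | r = 3) = (3/6)(3/5) = 3/10; P(data | r = 5) = (1/6)(5/5) = 1/6.
The prior-weighted likelihoods are 1/3 · 1/6 = 1/18, 1/3 · 3/10 = 1/10, 1/3 · 1/6 = 1/18; these sum to 19/90.
The posterior is then P(r = 1 | data) = 5/19, P(r = 3 | data) = 9/19, P(r = 5 | data) = 5/19.
So P(black next | data) = Σ P(black next | H) P(H | data) = (1)(5/19) + (1/2)(9/19) + (0)(5/19) = 1/2.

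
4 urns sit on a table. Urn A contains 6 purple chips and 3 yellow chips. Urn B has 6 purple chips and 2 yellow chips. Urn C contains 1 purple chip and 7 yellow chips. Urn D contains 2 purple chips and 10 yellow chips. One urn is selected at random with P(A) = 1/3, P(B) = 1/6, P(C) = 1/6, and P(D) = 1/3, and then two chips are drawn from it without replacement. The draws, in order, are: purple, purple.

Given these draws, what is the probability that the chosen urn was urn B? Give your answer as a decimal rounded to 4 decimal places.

0.3828

The likelihood of the observed sequence under each hypothesis: P(data | urn A) = (6/9)(5/8) = 0.41667; P(data | urn B) = (6/8)(5/7) = 0.53571; P(data | urn C) = (1/8)(0/7) = 0; P(data | urn D) = (2/12)(1/11) = 0.015152.
Weighting by the prior gives 1/3 · 0.41667 = 0.13889, 1/6 · 0.53571 = 0.089286, 1/6 · 0 = 0, 1/3 · 0.015152 = 0.0050505; with total 0.23323.
Hence P(urn B | data) = (0.089286) / (0.23323) = 0.38283.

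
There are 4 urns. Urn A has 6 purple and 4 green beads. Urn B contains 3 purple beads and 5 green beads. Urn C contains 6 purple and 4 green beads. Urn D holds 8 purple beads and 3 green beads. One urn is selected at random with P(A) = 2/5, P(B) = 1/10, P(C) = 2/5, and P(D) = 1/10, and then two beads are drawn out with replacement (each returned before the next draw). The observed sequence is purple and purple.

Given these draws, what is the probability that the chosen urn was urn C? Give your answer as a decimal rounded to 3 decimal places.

Under each hypothesis, the probability of the observed sequence is: P(data | urn A) = (6/10)(6/10) = 0.36; P(data | urn B) = (3/8)(3/8) = 0.14062; P(data | urn C) = (6/10)(6/10) = 0.36; P(data | urn D) = (8/11)(8/11) = 0.52893.
Multiplying each by its prior: 2/5 · 0.36 = 0.144, 1/10 · 0.14062 = 0.014063, 2/5 · 0.36 = 0.144, 1/10 · 0.52893 = 0.052893; these sum to 0.35496.
Therefore the posterior P(urn C | data) = (0.144) / (0.35496) = 0.40569.

0.406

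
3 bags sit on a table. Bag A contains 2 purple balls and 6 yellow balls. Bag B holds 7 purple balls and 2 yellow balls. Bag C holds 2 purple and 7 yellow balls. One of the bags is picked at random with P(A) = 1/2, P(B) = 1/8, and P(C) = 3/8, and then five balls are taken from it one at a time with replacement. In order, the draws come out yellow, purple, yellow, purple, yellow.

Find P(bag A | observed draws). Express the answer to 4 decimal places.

Under each hypothesis, the probability of the observed sequence is: P(data | bag A) = (6/8)(2/8)(6/8)(2/8)(6/8) = 0.026367; P(data | bag B) = (2/9)(7/9)(2/9)(7/9)(2/9) = 0.0066386; P(data | bag C) = (7/9)(2/9)(7/9)(2/9)(7/9) = 0.023235.
The prior-weighted likelihoods are 1/2 · 0.026367 = 0.013184, 1/8 · 0.0066386 = 0.00082982, 3/8 · 0.023235 = 0.0087131; with total 0.022727.
Hence P(bag A | data) = (0.013184) / (0.022727) = 0.5801.

0.5801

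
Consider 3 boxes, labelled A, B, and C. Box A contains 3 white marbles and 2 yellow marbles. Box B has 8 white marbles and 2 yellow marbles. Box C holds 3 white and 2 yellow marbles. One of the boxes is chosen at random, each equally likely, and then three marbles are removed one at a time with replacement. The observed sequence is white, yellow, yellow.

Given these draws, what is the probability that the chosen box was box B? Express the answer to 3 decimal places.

0.143

The likelihood of the observed sequence under each hypothesis: P(data | box A) = (3/5)(2/5)(2/5) = 12/125; P(data | box B) = (8/10)(2/10)(2/10) = 4/125; P(data | box C) = (3/5)(2/5)(2/5) = 12/125.
Weighting by the prior gives 1/3 · 12/125 = 4/125, 1/3 · 4/125 = 4/375, 1/3 · 12/125 = 4/125; these sum to 28/375.
By Bayes' rule, P(box B | data) = (4/375) / (28/375) = 1/7.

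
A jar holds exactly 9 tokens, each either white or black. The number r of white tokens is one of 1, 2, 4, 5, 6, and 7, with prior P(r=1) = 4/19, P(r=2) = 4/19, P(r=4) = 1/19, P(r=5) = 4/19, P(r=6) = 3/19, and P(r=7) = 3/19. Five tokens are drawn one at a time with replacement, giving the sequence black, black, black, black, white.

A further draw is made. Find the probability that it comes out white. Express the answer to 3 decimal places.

0.251

Under each hypothesis, the probability of the observed sequence is: P(data | r = 1) = (8/9)(8/9)(8/9)(8/9)(1/9) = 0.069366; P(data | r = 2) = (7/9)(7/9)(7/9)(7/9)(2/9) = 0.081322; P(data | r = 4) = (5/9)(5/9)(5/9)(5/9)(4/9) = 0.042338; P(data | r = 5) = (4/9)(4/9)(4/9)(4/9)(5/9) = 0.021677; P(data | r = 6) = (3/9)(3/9)(3/9)(3/9)(6/9) = 0.0082305; P(data | r = 7) = (2/9)(2/9)(2/9)(2/9)(7/9) = 0.0018967.
The prior-weighted likelihoods are 4/19 · 0.069366 = 0.014603, 4/19 · 0.081322 = 0.01712, 1/19 · 0.042338 = 0.0022283, 4/19 · 0.021677 = 0.0045636, 3/19 · 0.0082305 = 0.0012995, 3/19 · 0.0018967 = 0.00029948; summing to 0.040115.
The posterior is then P(r = 1 | data) = 0.36404, P(r = 2 | data) = 0.42679, P(r = 4 | data) = 0.055548, P(r = 5 | data) = 0.11376, P(r = 6 | data) = 0.032396, P(r = 7 | data) = 0.0074657.
So P(white next | data) = Σ P(white next | H) P(H | data) = (1/9)(0.36404) + (2/9)(0.42679) + (4/9)(0.055548) + (5/9)(0.11376) + (2/3)(0.032396) + (7/9)(0.0074657) = 0.25058.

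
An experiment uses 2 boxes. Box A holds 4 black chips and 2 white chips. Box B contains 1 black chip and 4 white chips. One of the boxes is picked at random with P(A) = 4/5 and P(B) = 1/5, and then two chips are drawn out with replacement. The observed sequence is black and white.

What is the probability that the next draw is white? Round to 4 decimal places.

0.4045

For each hypothesis, P(data | H) works out to: P(data | box A) = (4/6)(2/6) = 0.22222; P(data | box B) = (1/5)(4/5) = 0.16.
Multiplying each by its prior: 4/5 · 0.22222 = 0.17778, 1/5 · 0.16 = 0.032; summing to 0.20978.
Normalising, the posterior is P(box A | data) = 0.84746, P(box B | data) = 0.15254.
The predictive probability is P(white next | data) = (1/3)(0.84746) + (4/5)(0.15254) = 0.40452.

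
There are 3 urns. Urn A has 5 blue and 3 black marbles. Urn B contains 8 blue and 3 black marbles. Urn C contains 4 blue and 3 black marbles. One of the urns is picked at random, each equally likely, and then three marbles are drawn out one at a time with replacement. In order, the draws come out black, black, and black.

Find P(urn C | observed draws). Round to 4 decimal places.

0.5188

Under each hypothesis, the probability of the observed sequence is: P(data | urn A) = (3/8)(3/8)(3/8) = 0.052734; P(data | urn B) = (3/11)(3/11)(3/11) = 0.020285; P(data | urn C) = (3/7)(3/7)(3/7) = 0.078717.
The prior-weighted likelihoods are 1/3 · 0.052734 = 0.017578, 1/3 · 0.020285 = 0.0067618, 1/3 · 0.078717 = 0.026239; summing to 0.050579.
So P(urn C | data) = (0.026239) / (0.050579) = 0.51877.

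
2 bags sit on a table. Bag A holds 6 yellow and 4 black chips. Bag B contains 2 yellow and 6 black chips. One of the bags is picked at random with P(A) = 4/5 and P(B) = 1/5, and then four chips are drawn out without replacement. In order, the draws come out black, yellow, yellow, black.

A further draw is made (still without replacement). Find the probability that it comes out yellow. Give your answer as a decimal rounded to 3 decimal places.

The likelihood of the observed sequence under each hypothesis: P(data | bag A) = (4/10)(6/9)(5/8)(3/7) = 1/14; P(data | bag B) = (6/8)(2/7)(1/6)(5/5) = 1/28.
The prior-weighted likelihoods are 4/5 · 1/14 = 2/35, 1/5 · 1/28 = 1/140; summing to 9/140.
The posterior is then P(bag A | data) = 8/9, P(bag B | data) = 1/9.
Averaging over the posterior, P(yellow next | data) = (2/3)(8/9) + (0)(1/9) = 16/27.

0.593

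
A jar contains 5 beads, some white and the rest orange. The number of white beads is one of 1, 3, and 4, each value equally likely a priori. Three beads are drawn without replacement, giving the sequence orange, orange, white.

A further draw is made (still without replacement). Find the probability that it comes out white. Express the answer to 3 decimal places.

The likelihood of the observed sequence under each hypothesis: P(data | r = 1) = (4/5)(3/4)(1/3) = 1/5; P(data | r = 3) = (2/5)(1/4)(3/3) = 1/10; P(data | r = 4) = (1/5)(0/4) = 0.
The prior-weighted likelihoods are 1/3 · 1/5 = 1/15, 1/3 · 1/10 = 1/30, 1/3 · 0 = 0; summing to 1/10.
The posterior is then P(r = 1 | data) = 2/3, P(r = 3 | data) = 1/3, P(r = 4 | data) = 0.
The predictive probability is P(white next | data) = (0)(2/3) + (1)(1/3) = 1/3.

0.333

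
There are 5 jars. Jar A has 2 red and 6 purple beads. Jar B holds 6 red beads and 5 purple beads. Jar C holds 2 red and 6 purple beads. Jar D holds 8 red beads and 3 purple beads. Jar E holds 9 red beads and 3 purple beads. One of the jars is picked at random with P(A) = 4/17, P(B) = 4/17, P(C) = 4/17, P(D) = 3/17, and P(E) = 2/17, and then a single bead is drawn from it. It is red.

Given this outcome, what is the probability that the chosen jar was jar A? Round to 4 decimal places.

0.1272

Compute the likelihood of this draw for each case: P(data | jar A) = (2/8) = 1/4; P(data | jar B) = (6/11) = 6/11; P(data | jar C) = (2/8) = 1/4; P(data | jar D) = (8/11) = 8/11; P(data | jar E) = (9/12) = 3/4.
Multiplying each by its prior: 4/17 · 1/4 = 1/17, 4/17 · 6/11 = 24/187, 4/17 · 1/4 = 1/17, 3/17 · 8/11 = 24/187, 2/17 · 3/4 = 3/34; these sum to 173/374.
So P(jar A | data) = (1/17) / (173/374) = 22/173.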